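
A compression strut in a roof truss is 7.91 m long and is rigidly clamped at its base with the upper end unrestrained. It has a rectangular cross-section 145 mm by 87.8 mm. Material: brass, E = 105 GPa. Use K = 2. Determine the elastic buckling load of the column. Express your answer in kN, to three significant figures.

P_cr ≈ 33.9 kN

Buckling occurs about the weak axis: I_min = h·b³/12 with b = 87.8 mm (the shorter side).
I_min = 145×87.8³/12 = 8.178×10^6 mm⁴
I = 8.178×10^6 mm⁴ = 8.178×10^-6 m⁴
Effective length L_e = K·L = 2 × 7.91 = 15.82 m
P_cr = π²EI / L_e² = π² × 105×10⁹ × 8.178×10^-6 / 15.82² = 3.386×10^4 N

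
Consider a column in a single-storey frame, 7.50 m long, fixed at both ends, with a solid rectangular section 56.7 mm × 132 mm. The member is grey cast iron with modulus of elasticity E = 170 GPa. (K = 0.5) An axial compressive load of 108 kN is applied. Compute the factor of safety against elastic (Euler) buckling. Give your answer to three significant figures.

Buckling occurs about the weak axis: I_min = h·b³/12 with b = 56.7 mm (the shorter side).
I_min = 132×56.7³/12 = 2.005×10^6 mm⁴
I = 2.005×10^6 mm⁴ = 2.005×10^-6 m⁴
Effective length L_e = K·L = 0.5 × 7.50 = 3.750 m
P_cr = π²EI / L_e² = π² × 170×10⁹ × 2.005×10^-6 / 3.750² = 2.392×10^5 N
Factor of safety n = P_cr / P = 239.24 / 108 = 2.22

n ≈ 2.22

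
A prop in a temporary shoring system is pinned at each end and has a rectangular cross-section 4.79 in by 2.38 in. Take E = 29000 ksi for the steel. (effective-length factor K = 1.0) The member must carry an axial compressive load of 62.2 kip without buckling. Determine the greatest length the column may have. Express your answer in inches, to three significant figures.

Buckling occurs about the weak axis: I_min = h·b³/12 with b = 2.38 in (the shorter side).
I_min = 4.79×2.38³/12 = 5.381 in⁴
At the buckling limit P_cr = P = 6.220×10^4 lb
From P_cr = π²EI/(K·L)²:  L = (1/K)·√(π²EI/P_cr) = (1/1)·√(π²×2.90×10^7×5.381/6.220×10^4)
L = 157 in

L_max ≈ 157 in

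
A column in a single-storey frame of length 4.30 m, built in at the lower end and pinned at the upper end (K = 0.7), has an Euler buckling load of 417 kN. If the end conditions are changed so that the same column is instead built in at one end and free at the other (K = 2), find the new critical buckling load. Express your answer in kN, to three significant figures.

P_cr ∝ 1/K², so P_cr,new = P_cr,old × (K_old/K_new)² = 417 × (0.7/2)²
= 417 × 0.1225 = 51.1 kN

P_cr ≈ 51.1 kN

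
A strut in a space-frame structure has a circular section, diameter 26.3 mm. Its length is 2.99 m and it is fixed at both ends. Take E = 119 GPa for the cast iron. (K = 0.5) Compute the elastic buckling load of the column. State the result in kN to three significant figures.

P_cr ≈ 12.3 kN

I = πd⁴/64 = π×26.3⁴/64 = 2.349×10^4 mm⁴
I = 2.349×10^4 mm⁴ = 2.349×10^-8 m⁴
Effective length L_e = K·L = 0.5 × 2.99 = 1.495 m
P_cr = π²EI / L_e² = π² × 119×10⁹ × 2.349×10^-8 / 1.495² = 1.234×10^4 N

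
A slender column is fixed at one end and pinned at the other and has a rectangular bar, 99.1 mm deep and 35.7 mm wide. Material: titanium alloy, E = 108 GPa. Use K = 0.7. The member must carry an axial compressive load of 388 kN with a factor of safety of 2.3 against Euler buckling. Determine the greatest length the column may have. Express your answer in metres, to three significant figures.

L_max ≈ 0.957 m

Buckling occurs about the weak axis: I_min = h·b³/12 with b = 35.7 mm (the shorter side).
I_min = 99.1×35.7³/12 = 3.757×10^5 mm⁴
I = 3.757×10^-7 m⁴
Required critical load P_cr = n·P = 2.3 × 388 = 892.4 kN = 8.924×10^5 N
From P_cr = π²EI/(K·L)²:  L = (1/K)·√(π²EI/P_cr) = (1/0.7)·√(π²×1.08×10^11×3.757×10^-7/8.924×10^5)
L = 0.957 m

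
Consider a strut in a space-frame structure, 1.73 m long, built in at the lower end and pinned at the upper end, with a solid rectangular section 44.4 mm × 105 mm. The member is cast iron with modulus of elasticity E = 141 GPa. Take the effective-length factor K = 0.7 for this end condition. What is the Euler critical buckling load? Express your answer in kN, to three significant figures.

P_cr ≈ 727 kN

Buckling occurs about the weak axis: I_min = h·b³/12 with b = 44.4 mm (the shorter side).
I_min = 105×44.4³/12 = 7.659×10^5 mm⁴
I = 7.659×10^5 mm⁴ = 7.659×10^-7 m⁴
Effective length L_e = K·L = 0.7 × 1.73 = 1.211 m
P_cr = π²EI / L_e² = π² × 141×10⁹ × 7.659×10^-7 / 1.211² = 7.268×10^5 N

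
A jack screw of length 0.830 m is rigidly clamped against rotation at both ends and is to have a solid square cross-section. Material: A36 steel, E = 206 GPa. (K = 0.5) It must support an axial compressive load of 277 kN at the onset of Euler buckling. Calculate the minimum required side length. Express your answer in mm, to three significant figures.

L_e = K·L = 0.5 × 0.830 = 0.4150 m
Required I = P_cr·L_e²/(π²E) = 2.770×10^5 × 0.4150² / (π² × 2.06×10^11) = 2.346×10^-8 m⁴
I_req = 2.346×10^4 mm⁴
Solid square: I = a⁴/12  ⇒  a = (12I)^(1/4) = (12×2.346×10^4)^(1/4) = 23.0 mm

a ≈ 23.0 mm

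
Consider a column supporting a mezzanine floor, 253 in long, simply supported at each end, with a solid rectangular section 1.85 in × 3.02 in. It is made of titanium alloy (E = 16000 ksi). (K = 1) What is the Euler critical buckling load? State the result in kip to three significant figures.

P_cr ≈ 3.93 kip

Buckling occurs about the weak axis: I_min = h·b³/12 with b = 1.85 in (the shorter side).
I_min = 3.02×1.85³/12 = 1.593 in⁴
Effective length L_e = K·L = 1 × 253 = 253.0 in
P_cr = π²EI / L_e² = π² × 16000×10³ × 1.593 / 253.0² = 3.931×10^3 lb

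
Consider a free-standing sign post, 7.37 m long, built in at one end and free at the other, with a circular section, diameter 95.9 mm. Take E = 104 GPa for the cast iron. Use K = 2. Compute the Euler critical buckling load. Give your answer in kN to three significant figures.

I = πd⁴/64 = π×95.9⁴/64 = 4.152×10^6 mm⁴
I = 4.152×10^6 mm⁴ = 4.152×10^-6 m⁴
Effective length L_e = K·L = 2 × 7.37 = 14.74 m
P_cr = π²EI / L_e² = π² × 104×10⁹ × 4.152×10^-6 / 14.74² = 1.961×10^4 N

P_cr ≈ 19.6 kN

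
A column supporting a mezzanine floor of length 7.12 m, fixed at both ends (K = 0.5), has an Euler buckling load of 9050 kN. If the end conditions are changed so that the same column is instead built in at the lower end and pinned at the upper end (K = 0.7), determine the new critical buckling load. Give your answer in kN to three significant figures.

P_cr ≈ 4620 kN

P_cr ∝ 1/K², so P_cr,new = P_cr,old × (K_old/K_new)² = 9050 × (0.5/0.7)²
= 9050 × 0.5102 = 4620 kN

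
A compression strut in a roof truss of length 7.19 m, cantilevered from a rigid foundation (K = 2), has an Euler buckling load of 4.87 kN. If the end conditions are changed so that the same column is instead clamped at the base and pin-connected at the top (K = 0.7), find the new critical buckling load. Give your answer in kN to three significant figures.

P_cr ≈ 39.8 kN

P_cr ∝ 1/K², so P_cr,new = P_cr,old × (K_old/K_new)² = 4.87 × (2/0.7)²
= 4.87 × 8.163 = 39.8 kN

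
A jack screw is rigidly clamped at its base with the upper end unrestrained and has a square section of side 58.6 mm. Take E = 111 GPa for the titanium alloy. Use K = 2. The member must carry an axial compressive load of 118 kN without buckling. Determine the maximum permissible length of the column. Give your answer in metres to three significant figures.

L_max ≈ 1.51 m

I = a⁴/12 = 58.6⁴/12 = 9.827×10^5 mm⁴
I = 9.827×10^-7 m⁴
At the buckling limit P_cr = P = 1.180×10^5 N
From P_cr = π²EI/(K·L)²:  L = (1/K)·√(π²EI/P_cr) = (1/2)·√(π²×1.11×10^11×9.827×10^-7/1.180×10^5)
L = 1.51 m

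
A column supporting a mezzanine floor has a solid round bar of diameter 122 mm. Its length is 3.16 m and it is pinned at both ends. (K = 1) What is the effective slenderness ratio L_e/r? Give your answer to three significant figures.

For a solid circle r = d/4 = 122/4 = 30.50 mm
L_e = K·L = 1 × 3.16 m = 3.160 m = 3160.0 mm
λ = L_e / r_min = 3160.0 / 30.50 = 104

λ ≈ 104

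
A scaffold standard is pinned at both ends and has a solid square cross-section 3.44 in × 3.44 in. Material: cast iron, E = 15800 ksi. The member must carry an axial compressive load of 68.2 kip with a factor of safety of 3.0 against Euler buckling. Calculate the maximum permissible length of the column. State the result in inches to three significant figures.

I = a⁴/12 = 3.44⁴/12 = 11.67 in⁴
Required critical load P_cr = n·P = 3.0 × 68.2 = 204.6 kip = 2.046×10^5 lb
From P_cr = π²EI/(K·L)²:  L = (1/K)·√(π²EI/P_cr) = (1/1)·√(π²×1.58×10^7×11.67/2.046×10^5)
L = 94.3 in

L_max ≈ 94.3 in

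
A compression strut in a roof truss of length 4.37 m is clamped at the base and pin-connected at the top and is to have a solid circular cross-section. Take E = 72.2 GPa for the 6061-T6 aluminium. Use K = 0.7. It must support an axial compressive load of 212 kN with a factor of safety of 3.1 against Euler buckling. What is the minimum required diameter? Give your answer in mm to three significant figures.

d ≈ 115 mm

Required P_cr = n·P = 3.1 × 212 = 657.2 kN
L_e = K·L = 0.7 × 4.37 = 3.059 m
Required I = P_cr·L_e²/(π²E) = 6.572×10^5 × 3.059² / (π² × 7.22×10^10) = 8.630×10^-6 m⁴
I_req = 8.630×10^6 mm⁴
Solid circle: I = πd⁴/64  ⇒  d = (64I/π)^(1/4) = (64×8.630×10^6/π)^(1/4) = 115 mm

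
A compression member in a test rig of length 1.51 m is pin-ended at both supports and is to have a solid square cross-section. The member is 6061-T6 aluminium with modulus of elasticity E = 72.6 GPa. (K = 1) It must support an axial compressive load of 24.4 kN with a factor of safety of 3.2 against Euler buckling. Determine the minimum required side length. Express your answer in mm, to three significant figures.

Required P_cr = n·P = 3.2 × 24.4 = 78.08 kN
L_e = K·L = 1 × 1.51 = 1.510 m
Required I = P_cr·L_e²/(π²E) = 7.808×10^4 × 1.510² / (π² × 7.26×10^10) = 2.485×10^-7 m⁴
I_req = 2.485×10^5 mm⁴
Solid square: I = a⁴/12  ⇒  a = (12I)^(1/4) = (12×2.485×10^5)^(1/4) = 41.6 mm

a ≈ 41.6 mm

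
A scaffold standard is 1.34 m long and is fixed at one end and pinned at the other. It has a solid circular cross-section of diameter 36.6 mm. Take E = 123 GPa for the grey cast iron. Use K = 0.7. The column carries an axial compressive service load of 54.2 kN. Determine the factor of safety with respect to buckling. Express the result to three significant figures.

n ≈ 2.24

I = πd⁴/64 = π×36.6⁴/64 = 8.808×10^4 mm⁴
I = 8.808×10^4 mm⁴ = 8.808×10^-8 m⁴
Effective length L_e = K·L = 0.7 × 1.34 = 0.9380 m
P_cr = π²EI / L_e² = π² × 123×10⁹ × 8.808×10^-8 / 0.9380² = 1.215×10^5 N
Factor of safety n = P_cr / P = 121.53 / 54.2 = 2.24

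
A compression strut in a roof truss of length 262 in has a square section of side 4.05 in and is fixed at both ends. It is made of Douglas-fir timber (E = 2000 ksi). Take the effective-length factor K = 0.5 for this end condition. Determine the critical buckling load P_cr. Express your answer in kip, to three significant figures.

I = a⁴/12 = 4.05⁴/12 = 22.42 in⁴
Effective length L_e = K·L = 0.5 × 262 = 131.0 in
P_cr = π²EI / L_e² = π² × 2000×10³ × 22.42 / 131.0² = 2.579×10^4 lb

P_cr ≈ 25.8 kip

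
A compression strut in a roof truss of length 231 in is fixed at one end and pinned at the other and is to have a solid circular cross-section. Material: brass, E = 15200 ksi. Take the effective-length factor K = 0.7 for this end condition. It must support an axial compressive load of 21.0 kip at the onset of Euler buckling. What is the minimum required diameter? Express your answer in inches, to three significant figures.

d ≈ 2.94 in

L_e = K·L = 0.7 × 231 = 161.7 in
Required I = P_cr·L_e²/(π²E) = 2.100×10^4 × 161.7² / (π² × 1.52×10^7) = 3.660 in⁴
Solid circle: I = πd⁴/64  ⇒  d = (64I/π)^(1/4) = (64×3.660/π)^(1/4) = 2.94 in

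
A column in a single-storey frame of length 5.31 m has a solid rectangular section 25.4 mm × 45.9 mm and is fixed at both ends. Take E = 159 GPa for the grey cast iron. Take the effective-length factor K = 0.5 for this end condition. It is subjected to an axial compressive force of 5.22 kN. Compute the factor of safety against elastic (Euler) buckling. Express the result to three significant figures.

n ≈ 2.67

Buckling occurs about the weak axis: I_min = h·b³/12 with b = 25.4 mm (the shorter side).
I_min = 45.9×25.4³/12 = 6.268×10^4 mm⁴
I = 6.268×10^4 mm⁴ = 6.268×10^-8 m⁴
Effective length L_e = K·L = 0.5 × 5.31 = 2.655 m
P_cr = π²EI / L_e² = π² × 159×10⁹ × 6.268×10^-8 / 2.655² = 1.395×10^4 N
Factor of safety n = P_cr / P = 13.954 / 5.22 = 2.67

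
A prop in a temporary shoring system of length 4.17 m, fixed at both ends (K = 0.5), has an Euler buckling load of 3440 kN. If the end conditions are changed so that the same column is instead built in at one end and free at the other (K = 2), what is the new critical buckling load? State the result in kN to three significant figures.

P_cr ≈ 215 kN

P_cr ∝ 1/K², so P_cr,new = P_cr,old × (K_old/K_new)² = 3440 × (0.5/2)²
= 3440 × 0.06250 = 215 kN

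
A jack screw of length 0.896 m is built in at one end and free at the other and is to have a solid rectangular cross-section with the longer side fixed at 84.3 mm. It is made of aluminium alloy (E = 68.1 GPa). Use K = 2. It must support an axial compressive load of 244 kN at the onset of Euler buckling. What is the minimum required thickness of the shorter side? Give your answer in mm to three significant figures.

L_e = K·L = 2 × 0.896 = 1.792 m
Required I = P_cr·L_e²/(π²E) = 2.440×10^5 × 1.792² / (π² × 6.81×10^10) = 1.166×10^-6 m⁴
I_req = 1.166×10^6 mm⁴
Rectangle, weak axis: I_min = h·b³/12 with h = 84.3 mm fixed  ⇒  b = (12I/h)^(1/3) = 55.0 mm

b ≈ 55.0 mm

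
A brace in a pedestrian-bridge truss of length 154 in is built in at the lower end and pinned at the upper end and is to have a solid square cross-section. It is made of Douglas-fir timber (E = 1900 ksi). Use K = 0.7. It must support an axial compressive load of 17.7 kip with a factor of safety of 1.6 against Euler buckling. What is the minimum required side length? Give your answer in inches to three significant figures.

Required P_cr = n·P = 1.6 × 17.7 = 28.32 kip
L_e = K·L = 0.7 × 154 = 107.8 in
Required I = P_cr·L_e²/(π²E) = 2.832×10^4 × 107.8² / (π² × 1.90×10^6) = 17.55 in⁴
Solid square: I = a⁴/12  ⇒  a = (12I)^(1/4) = (12×17.55)^(1/4) = 3.81 in

a ≈ 3.81 in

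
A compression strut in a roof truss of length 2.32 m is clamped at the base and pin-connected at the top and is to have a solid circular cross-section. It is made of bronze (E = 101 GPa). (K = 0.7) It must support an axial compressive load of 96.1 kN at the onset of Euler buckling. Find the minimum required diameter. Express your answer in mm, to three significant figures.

L_e = K·L = 0.7 × 2.32 = 1.624 m
Required I = P_cr·L_e²/(π²E) = 9.610×10^4 × 1.624² / (π² × 1.01×10^11) = 2.543×10^-7 m⁴
I_req = 2.543×10^5 mm⁴
Solid circle: I = πd⁴/64  ⇒  d = (64I/π)^(1/4) = (64×2.543×10^5/π)^(1/4) = 47.7 mm

d ≈ 47.7 mm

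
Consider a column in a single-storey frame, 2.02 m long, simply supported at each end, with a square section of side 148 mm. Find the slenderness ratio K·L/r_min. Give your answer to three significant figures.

I = a⁴/12 = 148⁴/12 = 3.998×10^7 mm⁴
A = 2.190×10^4 mm²;  r_min = √(I/A) = √(3.998×10^7/2.190×10^4) = 42.72 mm
L_e = K·L = 1 × 2.02 m = 2.020 m = 2020.0 mm
λ = L_e / r_min = 2020.0 / 42.72 = 47.3

λ ≈ 47.3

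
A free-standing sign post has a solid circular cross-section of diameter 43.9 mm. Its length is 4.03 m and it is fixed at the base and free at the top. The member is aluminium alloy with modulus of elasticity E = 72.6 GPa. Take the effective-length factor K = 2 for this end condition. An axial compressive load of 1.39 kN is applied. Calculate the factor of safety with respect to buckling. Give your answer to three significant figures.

I = πd⁴/64 = π×43.9⁴/64 = 1.823×10^5 mm⁴
I = 1.823×10^5 mm⁴ = 1.823×10^-7 m⁴
Effective length L_e = K·L = 2 × 4.03 = 8.060 m
P_cr = π²EI / L_e² = π² × 72.6×10⁹ × 1.823×10^-7 / 8.060² = 2.011×10^3 N
Factor of safety n = P_cr / P = 2.0109 / 1.39 = 1.45

n ≈ 1.45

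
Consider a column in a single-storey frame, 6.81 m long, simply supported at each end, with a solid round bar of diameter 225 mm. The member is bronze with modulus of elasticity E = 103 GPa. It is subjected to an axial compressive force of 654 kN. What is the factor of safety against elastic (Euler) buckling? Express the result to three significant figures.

n ≈ 4.22

I = πd⁴/64 = π×225⁴/64 = 1.258×10^8 mm⁴
I = 1.258×10^8 mm⁴ = 1.258×10^-4 m⁴
Effective length L_e = K·L = 1 × 6.81 = 6.810 m
P_cr = π²EI / L_e² = π² × 103×10⁹ × 1.258×10^-4 / 6.810² = 2.758×10^6 N
Factor of safety n = P_cr / P = 2757.7 / 654 = 4.22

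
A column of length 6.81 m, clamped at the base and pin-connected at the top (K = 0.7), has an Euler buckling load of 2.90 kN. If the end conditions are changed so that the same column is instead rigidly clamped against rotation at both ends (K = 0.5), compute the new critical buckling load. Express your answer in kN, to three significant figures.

P_cr ≈ 5.68 kN

P_cr ∝ 1/K², so P_cr,new = P_cr,old × (K_old/K_new)² = 2.90 × (0.7/0.5)²
= 2.90 × 1.960 = 5.68 kN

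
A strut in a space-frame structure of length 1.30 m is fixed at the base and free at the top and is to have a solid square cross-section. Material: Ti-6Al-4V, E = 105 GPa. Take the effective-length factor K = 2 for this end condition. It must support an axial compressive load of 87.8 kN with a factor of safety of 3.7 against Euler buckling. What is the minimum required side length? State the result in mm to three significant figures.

Required P_cr = n·P = 3.7 × 87.8 = 324.9 kN
L_e = K·L = 2 × 1.30 = 2.600 m
Required I = P_cr·L_e²/(π²E) = 3.249×10^5 × 2.600² / (π² × 1.05×10^11) = 2.119×10^-6 m⁴
I_req = 2.119×10^6 mm⁴
Solid square: I = a⁴/12  ⇒  a = (12I)^(1/4) = (12×2.119×10^6)^(1/4) = 71.0 mm

a ≈ 71.0 mm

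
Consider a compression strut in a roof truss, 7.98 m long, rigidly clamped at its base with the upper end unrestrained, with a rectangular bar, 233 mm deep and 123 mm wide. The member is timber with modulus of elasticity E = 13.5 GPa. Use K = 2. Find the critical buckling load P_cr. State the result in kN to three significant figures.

P_cr ≈ 18.9 kN

Buckling occurs about the weak axis: I_min = h·b³/12 with b = 123 mm (the shorter side).
I_min = 233×123³/12 = 3.613×10^7 mm⁴
I = 3.613×10^7 mm⁴ = 3.613×10^-5 m⁴
Effective length L_e = K·L = 2 × 7.98 = 15.96 m
P_cr = π²EI / L_e² = π² × 13.5×10⁹ × 3.613×10^-5 / 15.96² = 1.890×10^4 N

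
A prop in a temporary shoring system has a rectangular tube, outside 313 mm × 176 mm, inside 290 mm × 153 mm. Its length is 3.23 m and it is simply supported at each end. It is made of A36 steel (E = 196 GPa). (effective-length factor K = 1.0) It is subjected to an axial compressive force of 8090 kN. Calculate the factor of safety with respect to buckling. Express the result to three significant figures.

n ≈ 1.28

Weak-axis I_min = (h_o·b_o³ − h_i·b_i³)/12 with b_o = 176, b_i = 153.0 mm (shorter outer/inner sides).
I_min = (313×176³ − 290.0×153.0³)/12 = 5.565×10^7 mm⁴
I = 5.565×10^7 mm⁴ = 5.565×10^-5 m⁴
Effective length L_e = K·L = 1 × 3.23 = 3.230 m
P_cr = π²EI / L_e² = π² × 196×10⁹ × 5.565×10^-5 / 3.230² = 1.032×10^7 N
Factor of safety n = P_cr / P = 10318 / 8090 = 1.28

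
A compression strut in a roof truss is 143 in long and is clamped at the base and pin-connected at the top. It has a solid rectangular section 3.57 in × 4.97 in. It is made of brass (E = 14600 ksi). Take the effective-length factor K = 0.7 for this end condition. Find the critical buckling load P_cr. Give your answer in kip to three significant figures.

Buckling occurs about the weak axis: I_min = h·b³/12 with b = 3.57 in (the shorter side).
I_min = 4.97×3.57³/12 = 18.84 in⁴
Effective length L_e = K·L = 0.7 × 143 = 100.1 in
P_cr = π²EI / L_e² = π² × 14600×10³ × 18.84 / 100.1² = 2.710×10^5 lb

P_cr ≈ 271 kip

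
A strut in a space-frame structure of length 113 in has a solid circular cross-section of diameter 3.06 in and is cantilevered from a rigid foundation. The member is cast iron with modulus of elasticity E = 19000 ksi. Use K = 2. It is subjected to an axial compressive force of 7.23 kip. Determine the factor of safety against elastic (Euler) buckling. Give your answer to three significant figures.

I = πd⁴/64 = π×3.06⁴/64 = 4.304 in⁴
Effective length L_e = K·L = 2 × 113 = 226.0 in
P_cr = π²EI / L_e² = π² × 19000×10³ × 4.304 / 226.0² = 1.580×10^4 lb
Factor of safety n = P_cr / P = 15.801 / 7.23 = 2.19

n ≈ 2.19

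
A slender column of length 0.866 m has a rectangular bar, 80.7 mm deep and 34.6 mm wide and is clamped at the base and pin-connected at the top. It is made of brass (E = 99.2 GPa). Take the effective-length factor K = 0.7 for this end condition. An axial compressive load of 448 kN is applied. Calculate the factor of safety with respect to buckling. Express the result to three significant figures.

Buckling occurs about the weak axis: I_min = h·b³/12 with b = 34.6 mm (the shorter side).
I_min = 80.7×34.6³/12 = 2.786×10^5 mm⁴
I = 2.786×10^5 mm⁴ = 2.786×10^-7 m⁴
Effective length L_e = K·L = 0.7 × 0.866 = 0.6062 m
P_cr = π²EI / L_e² = π² × 99.2×10⁹ × 2.786×10^-7 / 0.6062² = 7.422×10^5 N
Factor of safety n = P_cr / P = 742.16 / 448 = 1.66

n ≈ 1.66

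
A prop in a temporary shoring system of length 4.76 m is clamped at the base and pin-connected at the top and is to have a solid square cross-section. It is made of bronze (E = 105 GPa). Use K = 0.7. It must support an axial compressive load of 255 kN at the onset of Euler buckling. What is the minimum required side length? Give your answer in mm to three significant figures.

a ≈ 75.7 mm

L_e = K·L = 0.7 × 4.76 = 3.332 m
Required I = P_cr·L_e²/(π²E) = 2.550×10^5 × 3.332² / (π² × 1.05×10^11) = 2.732×10^-6 m⁴
I_req = 2.732×10^6 mm⁴
Solid square: I = a⁴/12  ⇒  a = (12I)^(1/4) = (12×2.732×10^6)^(1/4) = 75.7 mm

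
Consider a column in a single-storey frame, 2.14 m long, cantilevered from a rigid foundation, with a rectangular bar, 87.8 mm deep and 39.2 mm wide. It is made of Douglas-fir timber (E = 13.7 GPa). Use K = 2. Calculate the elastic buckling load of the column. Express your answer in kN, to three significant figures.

Buckling occurs about the weak axis: I_min = h·b³/12 with b = 39.2 mm (the shorter side).
I_min = 87.8×39.2³/12 = 4.407×10^5 mm⁴
I = 4.407×10^5 mm⁴ = 4.407×10^-7 m⁴
Effective length L_e = K·L = 2 × 2.14 = 4.280 m
P_cr = π²EI / L_e² = π² × 13.7×10⁹ × 4.407×10^-7 / 4.280² = 3.253×10^3 N

P_cr ≈ 3.25 kN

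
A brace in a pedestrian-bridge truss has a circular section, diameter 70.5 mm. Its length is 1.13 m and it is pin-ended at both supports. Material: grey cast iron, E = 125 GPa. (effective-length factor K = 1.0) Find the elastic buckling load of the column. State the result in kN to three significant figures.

I = πd⁴/64 = π×70.5⁴/64 = 1.213×10^6 mm⁴
I = 1.213×10^6 mm⁴ = 1.213×10^-6 m⁴
Effective length L_e = K·L = 1 × 1.13 = 1.130 m
P_cr = π²EI / L_e² = π² × 125×10⁹ × 1.213×10^-6 / 1.130² = 1.172×10^6 N

P_cr ≈ 1170 kN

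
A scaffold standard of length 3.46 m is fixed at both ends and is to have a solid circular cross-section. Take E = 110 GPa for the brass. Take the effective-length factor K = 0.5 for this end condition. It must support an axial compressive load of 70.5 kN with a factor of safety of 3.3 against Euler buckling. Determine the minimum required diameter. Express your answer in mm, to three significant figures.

d ≈ 60.1 mm

Required P_cr = n·P = 3.3 × 70.5 = 232.6 kN
L_e = K·L = 0.5 × 3.46 = 1.730 m
Required I = P_cr·L_e²/(π²E) = 2.326×10^5 × 1.730² / (π² × 1.10×10^11) = 6.414×10^-7 m⁴
I_req = 6.414×10^5 mm⁴
Solid circle: I = πd⁴/64  ⇒  d = (64I/π)^(1/4) = (64×6.414×10^5/π)^(1/4) = 60.1 mm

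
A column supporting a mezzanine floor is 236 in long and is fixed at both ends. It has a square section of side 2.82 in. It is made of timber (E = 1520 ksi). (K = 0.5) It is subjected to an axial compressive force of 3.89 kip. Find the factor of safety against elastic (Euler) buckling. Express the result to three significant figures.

n ≈ 1.46

I = a⁴/12 = 2.82⁴/12 = 5.270 in⁴
Effective length L_e = K·L = 0.5 × 236 = 118.0 in
P_cr = π²EI / L_e² = π² × 1520×10³ × 5.270 / 118.0² = 5.678×10^3 lb
Factor of safety n = P_cr / P = 5.6780 / 3.89 = 1.46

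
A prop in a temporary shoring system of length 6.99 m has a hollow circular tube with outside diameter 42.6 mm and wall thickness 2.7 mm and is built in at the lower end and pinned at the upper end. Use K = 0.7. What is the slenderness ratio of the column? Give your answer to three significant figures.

Inner diameter d_i = 42.6 − 2×2.7 = 37.20 mm
I = π(d_o⁴ − d_i⁴)/64 = π(42.6⁴ − 37.20⁴)/64 = 6.766×10^4 mm⁴
A = 338.4 mm²;  r_min = √(I/A) = √(6.766×10^4/338.4) = 14.14 mm
L_e = K·L = 0.7 × 6.99 m = 4.893 m = 4893.0 mm
λ = L_e / r_min = 4893.0 / 14.14 = 346

λ ≈ 346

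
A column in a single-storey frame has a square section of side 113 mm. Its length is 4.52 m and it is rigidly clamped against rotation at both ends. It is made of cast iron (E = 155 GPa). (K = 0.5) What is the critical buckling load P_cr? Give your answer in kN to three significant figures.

P_cr ≈ 4070 kN

I = a⁴/12 = 113⁴/12 = 1.359×10^7 mm⁴
I = 1.359×10^7 mm⁴ = 1.359×10^-5 m⁴
Effective length L_e = K·L = 0.5 × 4.52 = 2.260 m
P_cr = π²EI / L_e² = π² × 155×10⁹ × 1.359×10^-5 / 2.260² = 4.070×10^6 N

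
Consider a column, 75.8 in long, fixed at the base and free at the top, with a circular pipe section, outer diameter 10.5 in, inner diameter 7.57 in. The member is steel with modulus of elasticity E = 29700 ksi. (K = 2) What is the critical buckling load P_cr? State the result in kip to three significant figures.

d_o = 10.5 in, d_i = 7.57 in
I = π(d_o⁴ − d_i⁴)/64 = π(10.5⁴ − 7.570⁴)/64 = 435.5 in⁴
Effective length L_e = K·L = 2 × 75.8 = 151.6 in
P_cr = π²EI / L_e² = π² × 29700×10³ × 435.5 / 151.6² = 5.554×10^6 lb

P_cr ≈ 5550 kip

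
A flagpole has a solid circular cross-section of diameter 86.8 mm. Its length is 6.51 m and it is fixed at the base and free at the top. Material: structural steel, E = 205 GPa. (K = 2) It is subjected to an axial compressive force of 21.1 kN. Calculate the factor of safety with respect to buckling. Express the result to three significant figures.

n ≈ 1.58

I = πd⁴/64 = π×86.8⁴/64 = 2.786×10^6 mm⁴
I = 2.786×10^6 mm⁴ = 2.786×10^-6 m⁴
Effective length L_e = K·L = 2 × 6.51 = 13.02 m
P_cr = π²EI / L_e² = π² × 205×10⁹ × 2.786×10^-6 / 13.02² = 3.326×10^4 N
Factor of safety n = P_cr / P = 33.257 / 21.1 = 1.58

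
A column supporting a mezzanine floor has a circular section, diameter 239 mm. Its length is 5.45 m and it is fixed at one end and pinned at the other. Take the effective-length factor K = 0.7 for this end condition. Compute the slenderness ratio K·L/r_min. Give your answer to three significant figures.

I = πd⁴/64 = π×239⁴/64 = 1.602×10^8 mm⁴
A = 4.486×10^4 mm²;  r_min = √(I/A) = √(1.602×10^8/4.486×10^4) = 59.75 mm
L_e = K·L = 0.7 × 5.45 m = 3.815 m = 3815.0 mm
λ = L_e / r_min = 3815.0 / 59.75 = 63.8

λ ≈ 63.8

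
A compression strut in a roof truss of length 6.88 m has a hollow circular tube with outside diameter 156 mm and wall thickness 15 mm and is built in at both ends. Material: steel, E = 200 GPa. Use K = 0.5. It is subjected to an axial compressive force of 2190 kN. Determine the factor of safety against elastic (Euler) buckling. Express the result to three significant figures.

Inner diameter d_i = 156 − 2×15 = 126.0 mm
I = π(d_o⁴ − d_i⁴)/64 = π(156⁴ − 126.0⁴)/64 = 1.670×10^7 mm⁴
I = 1.670×10^7 mm⁴ = 1.670×10^-5 m⁴
Effective length L_e = K·L = 0.5 × 6.88 = 3.440 m
P_cr = π²EI / L_e² = π² × 200×10⁹ × 1.670×10^-5 / 3.440² = 2.786×10^6 N
Factor of safety n = P_cr / P = 2785.5 / 2190 = 1.27

n ≈ 1.27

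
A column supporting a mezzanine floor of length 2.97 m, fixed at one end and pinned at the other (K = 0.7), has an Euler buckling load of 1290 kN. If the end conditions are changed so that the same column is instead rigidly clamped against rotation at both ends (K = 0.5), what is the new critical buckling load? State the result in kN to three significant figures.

P_cr ≈ 2530 kN

P_cr ∝ 1/K², so P_cr,new = P_cr,old × (K_old/K_new)² = 1290 × (0.7/0.5)²
= 1290 × 1.960 = 2530 kN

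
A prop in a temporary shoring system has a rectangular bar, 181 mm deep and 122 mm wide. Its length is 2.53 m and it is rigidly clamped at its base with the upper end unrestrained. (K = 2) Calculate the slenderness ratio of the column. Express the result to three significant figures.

For a rectangle r_min = b/√12 = 122/√12 = 35.22 mm
L_e = K·L = 2 × 2.53 m = 5.060 m = 5060.0 mm
λ = L_e / r_min = 5060.0 / 35.22 = 144

λ ≈ 144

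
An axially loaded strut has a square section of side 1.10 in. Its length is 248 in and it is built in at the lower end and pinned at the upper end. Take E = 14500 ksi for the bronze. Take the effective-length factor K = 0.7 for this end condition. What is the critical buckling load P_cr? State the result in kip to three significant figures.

P_cr ≈ 0.579 kip

I = a⁴/12 = 1.10⁴/12 = 0.1220 in⁴
Effective length L_e = K·L = 0.7 × 248 = 173.6 in
P_cr = π²EI / L_e² = π² × 14500×10³ × 0.1220 / 173.6² = 579.4 lb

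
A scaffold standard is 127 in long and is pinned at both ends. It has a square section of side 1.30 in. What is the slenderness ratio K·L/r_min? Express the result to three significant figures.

λ ≈ 338

I = a⁴/12 = 1.30⁴/12 = 0.2380 in⁴
A = 1.690 in²;  r_min = √(I/A) = √(0.2380/1.690) = 0.3753 in
L_e = K·L = 1 × 127 = 127.0 in
λ = L_e / r_min = 127.00 / 0.3753 = 338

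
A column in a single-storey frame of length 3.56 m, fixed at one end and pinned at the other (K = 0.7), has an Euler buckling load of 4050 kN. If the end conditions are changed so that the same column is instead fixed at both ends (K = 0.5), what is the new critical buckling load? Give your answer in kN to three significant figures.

P_cr ∝ 1/K², so P_cr,new = P_cr,old × (K_old/K_new)² = 4050 × (0.7/0.5)²
= 4050 × 1.960 = 7940 kN

P_cr ≈ 7940 kN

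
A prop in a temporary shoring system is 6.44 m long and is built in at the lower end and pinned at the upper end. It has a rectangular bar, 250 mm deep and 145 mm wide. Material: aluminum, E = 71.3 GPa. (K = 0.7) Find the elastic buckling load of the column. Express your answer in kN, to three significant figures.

P_cr ≈ 2200 kN

Buckling occurs about the weak axis: I_min = h·b³/12 with b = 145 mm (the shorter side).
I_min = 250×145³/12 = 6.351×10^7 mm⁴
I = 6.351×10^7 mm⁴ = 6.351×10^-5 m⁴
Effective length L_e = K·L = 0.7 × 6.44 = 4.508 m
P_cr = π²EI / L_e² = π² × 71.3×10⁹ × 6.351×10^-5 / 4.508² = 2.199×10^6 N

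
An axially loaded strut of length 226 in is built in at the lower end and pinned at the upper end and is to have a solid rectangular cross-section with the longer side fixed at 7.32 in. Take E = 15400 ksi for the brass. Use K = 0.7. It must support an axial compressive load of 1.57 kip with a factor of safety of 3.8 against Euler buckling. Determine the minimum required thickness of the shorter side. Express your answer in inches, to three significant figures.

b ≈ 1.17 in

Required P_cr = n·P = 3.8 × 1.57 = 5.966 kip
L_e = K·L = 0.7 × 226 = 158.2 in
Required I = P_cr·L_e²/(π²E) = 5.966×10^3 × 158.2² / (π² × 1.54×10^7) = 0.9824 in⁴
Rectangle, weak axis: I_min = h·b³/12 with h = 7.32 in fixed  ⇒  b = (12I/h)^(1/3) = 1.17 in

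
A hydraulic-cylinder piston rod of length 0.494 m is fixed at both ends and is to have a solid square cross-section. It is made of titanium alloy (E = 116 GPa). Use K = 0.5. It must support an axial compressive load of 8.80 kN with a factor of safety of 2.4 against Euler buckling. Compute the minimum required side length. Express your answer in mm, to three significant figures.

Required P_cr = n·P = 2.4 × 8.80 = 21.12 kN
L_e = K·L = 0.5 × 0.494 = 0.2470 m
Required I = P_cr·L_e²/(π²E) = 2.112×10^4 × 0.2470² / (π² × 1.16×10^11) = 1.125×10^-9 m⁴
I_req = 1.125×10^3 mm⁴
Solid square: I = a⁴/12  ⇒  a = (12I)^(1/4) = (12×1.125×10^3)^(1/4) = 10.8 mm

a ≈ 10.8 mm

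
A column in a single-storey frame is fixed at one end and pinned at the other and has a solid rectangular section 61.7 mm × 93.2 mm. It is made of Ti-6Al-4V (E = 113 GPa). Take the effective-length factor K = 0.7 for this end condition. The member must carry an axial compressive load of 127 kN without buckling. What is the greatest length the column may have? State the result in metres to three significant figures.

L_max ≈ 5.72 m

Buckling occurs about the weak axis: I_min = h·b³/12 with b = 61.7 mm (the shorter side).
I_min = 93.2×61.7³/12 = 1.824×10^6 mm⁴
I = 1.824×10^-6 m⁴
At the buckling limit P_cr = P = 1.270×10^5 N
From P_cr = π²EI/(K·L)²:  L = (1/K)·√(π²EI/P_cr) = (1/0.7)·√(π²×1.13×10^11×1.824×10^-6/1.270×10^5)
L = 5.72 m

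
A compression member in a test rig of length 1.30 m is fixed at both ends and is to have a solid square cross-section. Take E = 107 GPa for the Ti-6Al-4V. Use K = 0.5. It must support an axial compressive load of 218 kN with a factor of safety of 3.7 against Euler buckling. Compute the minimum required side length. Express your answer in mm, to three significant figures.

Required P_cr = n·P = 3.7 × 218 = 806.6 kN
L_e = K·L = 0.5 × 1.30 = 0.6500 m
Required I = P_cr·L_e²/(π²E) = 8.066×10^5 × 0.6500² / (π² × 1.07×10^11) = 3.227×10^-7 m⁴
I_req = 3.227×10^5 mm⁴
Solid square: I = a⁴/12  ⇒  a = (12I)^(1/4) = (12×3.227×10^5)^(1/4) = 44.4 mm

a ≈ 44.4 mm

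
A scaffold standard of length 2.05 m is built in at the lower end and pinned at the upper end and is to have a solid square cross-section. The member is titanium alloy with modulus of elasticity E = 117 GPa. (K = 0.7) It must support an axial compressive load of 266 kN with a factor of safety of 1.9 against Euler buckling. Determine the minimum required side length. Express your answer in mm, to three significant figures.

a ≈ 57.3 mm

Required P_cr = n·P = 1.9 × 266 = 505.4 kN
L_e = K·L = 0.7 × 2.05 = 1.435 m
Required I = P_cr·L_e²/(π²E) = 5.054×10^5 × 1.435² / (π² × 1.17×10^11) = 9.013×10^-7 m⁴
I_req = 9.013×10^5 mm⁴
Solid square: I = a⁴/12  ⇒  a = (12I)^(1/4) = (12×9.013×10^5)^(1/4) = 57.3 mm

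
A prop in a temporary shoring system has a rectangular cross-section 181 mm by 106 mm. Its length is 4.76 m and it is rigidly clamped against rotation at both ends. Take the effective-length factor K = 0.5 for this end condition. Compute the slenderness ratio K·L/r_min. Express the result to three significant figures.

Buckling occurs about the weak axis: I_min = h·b³/12 with b = 106 mm (the shorter side).
I_min = 181×106³/12 = 1.796×10^7 mm⁴
A = 1.919×10^4 mm²;  r_min = √(I/A) = √(1.796×10^7/1.919×10^4) = 30.60 mm
L_e = K·L = 0.5 × 4.76 m = 2.380 m = 2380.0 mm
λ = L_e / r_min = 2380.0 / 30.60 = 77.8

λ ≈ 77.8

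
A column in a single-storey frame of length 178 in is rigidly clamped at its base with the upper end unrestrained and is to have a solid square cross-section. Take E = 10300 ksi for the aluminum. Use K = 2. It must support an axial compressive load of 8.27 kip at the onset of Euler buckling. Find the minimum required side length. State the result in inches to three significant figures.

a ≈ 3.34 in

L_e = K·L = 2 × 178 = 356.0 in
Required I = P_cr·L_e²/(π²E) = 8.270×10^3 × 356.0² / (π² × 1.03×10^7) = 10.31 in⁴
Solid square: I = a⁴/12  ⇒  a = (12I)^(1/4) = (12×10.31)^(1/4) = 3.34 in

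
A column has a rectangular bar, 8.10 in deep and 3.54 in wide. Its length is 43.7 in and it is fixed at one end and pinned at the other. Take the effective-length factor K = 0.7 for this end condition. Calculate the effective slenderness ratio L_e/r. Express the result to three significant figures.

For a rectangle r_min = b/√12 = 3.54/√12 = 1.022 in
L_e = K·L = 0.7 × 43.7 = 30.59 in
λ = L_e / r_min = 30.590 / 1.022 = 29.9

λ ≈ 29.9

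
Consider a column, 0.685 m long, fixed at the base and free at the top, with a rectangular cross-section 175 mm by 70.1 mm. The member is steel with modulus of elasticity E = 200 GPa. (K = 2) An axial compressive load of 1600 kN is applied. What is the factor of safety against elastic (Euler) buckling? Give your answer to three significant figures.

n ≈ 3.30

Buckling occurs about the weak axis: I_min = h·b³/12 with b = 70.1 mm (the shorter side).
I_min = 175×70.1³/12 = 5.024×10^6 mm⁴
I = 5.024×10^6 mm⁴ = 5.024×10^-6 m⁴
Effective length L_e = K·L = 2 × 0.685 = 1.370 m
P_cr = π²EI / L_e² = π² × 200×10⁹ × 5.024×10^-6 / 1.370² = 5.283×10^6 N
Factor of safety n = P_cr / P = 5283.2 / 1600 = 3.30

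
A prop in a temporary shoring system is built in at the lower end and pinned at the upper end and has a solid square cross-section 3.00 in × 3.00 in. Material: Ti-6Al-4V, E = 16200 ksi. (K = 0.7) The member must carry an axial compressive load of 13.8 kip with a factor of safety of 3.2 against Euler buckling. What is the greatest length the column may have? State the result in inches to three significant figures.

L_max ≈ 223 in

I = a⁴/12 = 3.00⁴/12 = 6.750 in⁴
Required critical load P_cr = n·P = 3.2 × 13.8 = 44.16 kip = 4.416×10^4 lb
From P_cr = π²EI/(K·L)²:  L = (1/K)·√(π²EI/P_cr) = (1/0.7)·√(π²×1.62×10^7×6.750/4.416×10^4)
L = 223 in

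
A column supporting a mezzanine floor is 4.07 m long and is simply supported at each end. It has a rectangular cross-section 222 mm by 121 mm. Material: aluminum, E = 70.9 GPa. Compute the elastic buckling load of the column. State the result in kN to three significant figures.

Buckling occurs about the weak axis: I_min = h·b³/12 with b = 121 mm (the shorter side).
I_min = 222×121³/12 = 3.277×10^7 mm⁴
I = 3.277×10^7 mm⁴ = 3.277×10^-5 m⁴
Effective length L_e = K·L = 1 × 4.07 = 4.070 m
P_cr = π²EI / L_e² = π² × 70.9×10⁹ × 3.277×10^-5 / 4.070² = 1.384×10^6 N

P_cr ≈ 1380 kN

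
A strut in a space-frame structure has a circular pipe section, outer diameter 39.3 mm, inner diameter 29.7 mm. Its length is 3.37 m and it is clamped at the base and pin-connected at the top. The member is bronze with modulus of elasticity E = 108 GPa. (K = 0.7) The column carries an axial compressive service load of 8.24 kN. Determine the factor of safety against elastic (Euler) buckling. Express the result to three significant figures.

d_o = 39.3 mm, d_i = 29.7 mm
I = π(d_o⁴ − d_i⁴)/64 = π(39.3⁴ − 29.70⁴)/64 = 7.890×10^4 mm⁴
I = 7.890×10^4 mm⁴ = 7.890×10^-8 m⁴
Effective length L_e = K·L = 0.7 × 3.37 = 2.359 m
P_cr = π²EI / L_e² = π² × 108×10⁹ × 7.890×10^-8 / 2.359² = 1.511×10^4 N
Factor of safety n = P_cr / P = 15.113 / 8.24 = 1.83

n ≈ 1.83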